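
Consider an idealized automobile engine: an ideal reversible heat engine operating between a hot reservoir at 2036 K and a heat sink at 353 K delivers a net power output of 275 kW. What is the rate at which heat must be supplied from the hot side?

For a reversible engine, η = 1 − T_C/T_H = 1 − 353.00/2036.00 = 0.8266.
Q_H = W/η = 275/0.8266 = 333 kW.

Q̇_H ≈ 333 kW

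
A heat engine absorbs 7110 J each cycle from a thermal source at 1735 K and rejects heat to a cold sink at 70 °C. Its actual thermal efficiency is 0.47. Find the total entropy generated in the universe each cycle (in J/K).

ΔS_univ ≈ 6.884 J/K

T_C = 70 °C → 70 + 273.15 = 343.15 K.
W = η·Q_H = 0.47 × 7110 = 3342 J, so Q_C = Q_H − W = 3768 J.
The hot reservoir loses entropy Q_H/T_H = 7110/1735.00 = 4.098 J/K; the cold reservoir gains Q_C/T_C = 3768/343.15 = 10.98 J/K.
ΔS_univ = −Q_H/T_H + Q_C/T_C = 6.884 J/K (> 0, since η = 0.47 < η_Carnot = 0.802).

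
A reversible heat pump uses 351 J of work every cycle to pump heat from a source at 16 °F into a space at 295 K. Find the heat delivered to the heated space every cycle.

Q_H ≈ 3369 J

T_C = 16 °F → (16 − 32) × 5/9 = -8.89 °C = 264.26 K.
Reversible heating COP: COP_HP = T_H/(T_H − T_C) = 295.00/30.74 = 9.5970.
Q_H = COP_HP · W = 9.5970 × 351 = 3369 J.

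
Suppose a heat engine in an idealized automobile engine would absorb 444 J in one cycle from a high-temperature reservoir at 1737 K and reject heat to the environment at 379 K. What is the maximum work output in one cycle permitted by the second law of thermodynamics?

No engine can exceed the Carnot limit: η_max = 1 − T_C/T_H = 1 − 379.00/1737.00 = 0.7818.
W_max = η_max · Q_H = 0.7818 × 444 = 347.1 J.

W_max ≈ 347.1 J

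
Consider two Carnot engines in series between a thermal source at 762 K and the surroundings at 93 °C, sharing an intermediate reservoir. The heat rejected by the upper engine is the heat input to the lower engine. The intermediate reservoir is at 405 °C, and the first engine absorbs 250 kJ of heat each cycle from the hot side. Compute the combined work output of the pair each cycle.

T_C = 93 °C → 93 + 273.15 = 366.15 K.
Two reversible stages in series are equivalent to a single Carnot engine between T_H and T_C, so η_total = 1 − T_C/T_H = 1 − 366.15/762.00 = 0.5195.
W_total = η_total · Q_H = 0.5195 × 250 = 129.9 kJ.

W_total ≈ 129.9 kJ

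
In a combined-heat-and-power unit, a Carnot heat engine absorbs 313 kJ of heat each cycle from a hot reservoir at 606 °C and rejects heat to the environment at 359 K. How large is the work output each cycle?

T_H = 606 °C → 606 + 273.15 = 879.15 K.
Carnot efficiency: η = 1 − T_C/T_H = 1 − 359.00/879.15 = 0.5917.
W = η·Q_H = 0.5917 × 313 = 185 kJ.

W ≈ 185 kJ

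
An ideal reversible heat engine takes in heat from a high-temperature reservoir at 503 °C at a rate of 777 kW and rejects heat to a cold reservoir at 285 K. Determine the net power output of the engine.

Ẇ ≈ 491.7 kW

T_H = 503 °C → 503 + 273.15 = 776.15 K.
Since the cycle is reversible, η = 1 − T_C/T_H = 1 − 285.00/776.15 = 0.6328.
W = η·Q_H = 0.6328 × 777 = 491.7 kW.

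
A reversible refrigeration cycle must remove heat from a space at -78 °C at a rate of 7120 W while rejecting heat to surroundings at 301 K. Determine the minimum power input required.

T_C = -78 °C → -78 + 273.15 = 195.15 K.
Carnot COP: COP_R = T_C/(T_H − T_C) = 195.15/105.85 = 1.8436.
W = Q_C/COP_R = 7120/1.8436 = 3860 W.

Ẇ_in ≈ 3860 W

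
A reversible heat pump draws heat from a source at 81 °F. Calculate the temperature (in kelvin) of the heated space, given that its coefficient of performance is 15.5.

T_H ≈ 321.1 K

T_C = 81 °F → (81 − 32) × 5/9 = 27.22 °C = 300.37 K.
COP_HP = T_H/(T_H − T_C) ⇒ T_H = T_C·COP_HP/(COP_HP − 1) = 300.37 × 15.5/(15.5 − 1) = 321.1 K.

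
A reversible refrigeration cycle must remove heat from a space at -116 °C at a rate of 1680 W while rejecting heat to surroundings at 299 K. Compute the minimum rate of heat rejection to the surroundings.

T_C = -116 °C → -116 + 273.15 = 157.15 K.
For a reversible cycle Q_H/Q_C = T_H/T_C, so Q_H = Q_C·T_H/T_C = 1680 × 299.00/157.15 = 3196 W.

Q̇_H ≈ 3196 W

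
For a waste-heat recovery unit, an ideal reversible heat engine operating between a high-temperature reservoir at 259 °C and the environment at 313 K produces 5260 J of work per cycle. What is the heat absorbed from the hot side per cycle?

Q_H ≈ 12770 J

T_H = 259 °C → 259 + 273.15 = 532.15 K.
η_rev = 1 − T_C/T_H = 1 − 313.00/532.15 = 0.4118.
Q_H = W/η = 5260/0.4118 = 12770 J.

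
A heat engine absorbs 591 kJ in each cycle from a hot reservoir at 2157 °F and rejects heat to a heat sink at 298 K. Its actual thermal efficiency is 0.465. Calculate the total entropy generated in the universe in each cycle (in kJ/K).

T_H = 2157 °F → (2157 − 32) × 5/9 = 1180.56 °C = 1453.71 K.
W = η·Q_H = 0.465 × 591 = 274.8 kJ, so Q_C = Q_H − W = 316.2 kJ.
The hot reservoir loses entropy Q_H/T_H = 591/1453.71 = 0.4065 kJ/K; the cold reservoir gains Q_C/T_C = 316.2/298.00 = 1.061 kJ/K.
ΔS_univ = −Q_H/T_H + Q_C/T_C = 0.654 kJ/K (> 0, since η = 0.465 < η_Carnot = 0.795).

ΔS_univ ≈ 0.654 kJ/K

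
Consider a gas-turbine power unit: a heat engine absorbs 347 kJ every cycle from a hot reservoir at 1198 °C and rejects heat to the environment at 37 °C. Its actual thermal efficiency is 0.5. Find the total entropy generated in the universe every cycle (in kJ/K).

ΔS_univ ≈ 0.3235 kJ/K

T_H = 1198 °C → 1198 + 273.15 = 1471.15 K.
T_C = 37 °C → 37 + 273.15 = 310.15 K.
W = η·Q_H = 0.5 × 347 = 173.5 kJ, so Q_C = Q_H − W = 173.5 kJ.
Reservoir entropy changes: ΔS_H = −Q_H/T_H = −347/1471.15 = -0.2359 kJ/K and ΔS_C = +Q_C/T_C = 173.5/310.15 = 0.5594 kJ/K.
ΔS_univ = −Q_H/T_H + Q_C/T_C = 0.3235 kJ/K (> 0, since η = 0.5 < η_Carnot = 0.789).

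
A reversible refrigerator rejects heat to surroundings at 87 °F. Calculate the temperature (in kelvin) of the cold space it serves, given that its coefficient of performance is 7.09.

T_H = 87 °F → (87 − 32) × 5/9 = 30.56 °C = 303.71 K.
COP_R = T_C/(T_H − T_C) ⇒ T_C = T_H·COP_R/(1 + COP_R) = 303.71 × 7.09/(1 + 7.09) = 266 K.

T_C ≈ 266 K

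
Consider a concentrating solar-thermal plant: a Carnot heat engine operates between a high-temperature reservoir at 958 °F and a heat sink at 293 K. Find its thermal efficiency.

η ≈ 0.628

T_H = 958 °F → (958 − 32) × 5/9 = 514.44 °C = 787.59 K.
For a reversible engine, η = 1 − T_C/T_H = 1 − 293.00/787.59 = 0.628.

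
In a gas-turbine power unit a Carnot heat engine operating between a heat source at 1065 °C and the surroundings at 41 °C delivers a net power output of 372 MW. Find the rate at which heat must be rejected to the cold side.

T_H = 1065 °C → 1065 + 273.15 = 1338.15 K.
T_C = 41 °C → 41 + 273.15 = 314.15 K.
The Carnot efficiency is η = 1 − T_C/T_H = 1 − 314.15/1338.15 = 0.7652.
Since Q_C/Q_H = T_C/T_H and Q_H = W/η, Q_C = W·T_C/(T_H − T_C) = 372 × 314.15/1024.00 = 114.1 MW.

Q̇_C ≈ 114.1 MW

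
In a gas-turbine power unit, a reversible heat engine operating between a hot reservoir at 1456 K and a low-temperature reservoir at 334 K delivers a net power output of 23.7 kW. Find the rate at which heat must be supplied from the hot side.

The Carnot efficiency is η = 1 − T_C/T_H = 1 − 334.00/1456.00 = 0.7706.
Q_H = W/η = 23.7/0.7706 = 30.8 kW.

Q̇_H ≈ 30.8 kW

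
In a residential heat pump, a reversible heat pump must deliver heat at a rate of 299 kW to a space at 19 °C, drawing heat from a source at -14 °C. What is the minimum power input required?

Ẇ_in ≈ 33.77 kW

T_H = 19 °C → 19 + 273.15 = 292.15 K.
T_C = -14 °C → -14 + 273.15 = 259.15 K.
Reversible heating COP: COP_HP = T_H/(T_H − T_C) = 292.15/33.00 = 8.8530.
W = Q_H/COP_HP = 299/8.8530 = 33.77 kW.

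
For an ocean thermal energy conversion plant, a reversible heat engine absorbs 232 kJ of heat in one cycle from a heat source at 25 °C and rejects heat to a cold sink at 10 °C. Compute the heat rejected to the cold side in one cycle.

T_H = 25 °C → 25 + 273.15 = 298.15 K.
T_C = 10 °C → 10 + 273.15 = 283.15 K.
For a reversible engine, η = 1 − T_C/T_H = 1 − 283.15/298.15 = 0.0503.
For a reversible cycle Q_C/Q_H = T_C/T_H, so Q_C = 232 × 283.15/298.15 = 220 kJ.

Q_C ≈ 220 kJ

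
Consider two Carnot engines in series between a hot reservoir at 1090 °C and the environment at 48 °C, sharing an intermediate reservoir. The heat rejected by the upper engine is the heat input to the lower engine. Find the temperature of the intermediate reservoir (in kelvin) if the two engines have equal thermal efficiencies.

T_m ≈ 662 K

T_H = 1090 °C → 1090 + 273.15 = 1363.15 K.
T_C = 48 °C → 48 + 273.15 = 321.15 K.
Equal efficiencies require 1 − T_m/T_H = 1 − T_C/T_m, i.e. T_m/T_H = T_C/T_m, so T_m = √(T_H·T_C) = √(1363.15 × 321.15) = 662 K.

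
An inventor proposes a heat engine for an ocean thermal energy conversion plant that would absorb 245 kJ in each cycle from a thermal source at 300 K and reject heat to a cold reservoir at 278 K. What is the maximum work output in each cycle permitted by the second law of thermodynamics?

W_max ≈ 18.0 kJ

No engine can exceed the Carnot limit: η_max = 1 − T_C/T_H = 1 − 278.00/300.00 = 0.0733.
W_max = η_max · Q_H = 0.0733 × 245 = 18.0 kJ.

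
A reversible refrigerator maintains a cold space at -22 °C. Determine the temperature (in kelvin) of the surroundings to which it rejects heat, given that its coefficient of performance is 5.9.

T_H ≈ 293.7 K

T_C = -22 °C → -22 + 273.15 = 251.15 K.
COP_R = T_C/(T_H − T_C) ⇒ T_H = T_C·(1 + 1/COP_R) = 251.15 × (1 + 1/5.9) = 293.7 K.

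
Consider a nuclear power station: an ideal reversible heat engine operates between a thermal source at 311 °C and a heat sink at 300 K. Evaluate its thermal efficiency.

η ≈ 0.486

T_H = 311 °C → 311 + 273.15 = 584.15 K.
Carnot efficiency: η = 1 − T_C/T_H = 1 − 300.00/584.15 = 0.486.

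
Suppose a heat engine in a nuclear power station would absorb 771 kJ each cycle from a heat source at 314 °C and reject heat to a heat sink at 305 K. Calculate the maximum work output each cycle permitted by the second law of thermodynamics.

W_max ≈ 370 kJ

T_H = 314 °C → 314 + 273.15 = 587.15 K.
No engine can exceed the Carnot limit: η_max = 1 − T_C/T_H = 1 − 305.00/587.15 = 0.4805.
W_max = η_max · Q_H = 0.4805 × 771 = 370 kJ.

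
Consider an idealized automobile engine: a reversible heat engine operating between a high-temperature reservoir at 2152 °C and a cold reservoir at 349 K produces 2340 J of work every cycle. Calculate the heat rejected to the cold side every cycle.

T_H = 2152 °C → 2152 + 273.15 = 2425.15 K.
Since the cycle is reversible, η = 1 − T_C/T_H = 1 − 349.00/2425.15 = 0.8561.
Since Q_C/Q_H = T_C/T_H and Q_H = W/η, Q_C = W·T_C/(T_H − T_C) = 2340 × 349.00/2076.15 = 393 J.

Q_C ≈ 393 J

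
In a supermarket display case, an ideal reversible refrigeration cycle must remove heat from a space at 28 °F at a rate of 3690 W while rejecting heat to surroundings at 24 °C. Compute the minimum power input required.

T_H = 24 °C → 24 + 273.15 = 297.15 K.
T_C = 28 °F → (28 − 32) × 5/9 = -2.22 °C = 270.93 K.
COP_R = T_C/(T_H − T_C) = 270.93/26.22 = 10.3320.
W = Q_C/COP_R = 3690/10.3320 = 357 W.

Ẇ_in ≈ 357 W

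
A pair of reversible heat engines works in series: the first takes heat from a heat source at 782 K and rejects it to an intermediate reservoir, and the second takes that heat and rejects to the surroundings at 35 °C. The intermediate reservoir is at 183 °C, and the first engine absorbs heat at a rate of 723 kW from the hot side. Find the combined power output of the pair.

T_C = 35 °C → 35 + 273.15 = 308.15 K.
Two reversible stages in series are equivalent to a single Carnot engine between T_H and T_C, so η_total = 1 − T_C/T_H = 1 − 308.15/782.00 = 0.6059.
W_total = η_total · Q_H = 0.6059 × 723 = 438.1 kW.

Ẇ_total ≈ 438.1 kW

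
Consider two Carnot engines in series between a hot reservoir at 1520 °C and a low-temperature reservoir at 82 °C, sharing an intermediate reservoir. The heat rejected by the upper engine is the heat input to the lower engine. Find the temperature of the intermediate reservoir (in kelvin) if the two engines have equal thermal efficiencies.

T_m ≈ 798 K

T_H = 1520 °C → 1520 + 273.15 = 1793.15 K.
T_C = 82 °C → 82 + 273.15 = 355.15 K.
Equal efficiencies require 1 − T_m/T_H = 1 − T_C/T_m, i.e. T_m/T_H = T_C/T_m, so T_m = √(T_H·T_C) = √(1793.15 × 355.15) = 798 K.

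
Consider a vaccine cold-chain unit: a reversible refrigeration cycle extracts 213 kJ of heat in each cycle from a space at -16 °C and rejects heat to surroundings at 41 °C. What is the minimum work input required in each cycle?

T_H = 41 °C → 41 + 273.15 = 314.15 K.
T_C = -16 °C → -16 + 273.15 = 257.15 K.
COP_R = T_C/(T_H − T_C) = 257.15/57.00 = 4.5114.
W = Q_C/COP_R = 213/4.5114 = 47.2 kJ.

W_in ≈ 47.2 kJ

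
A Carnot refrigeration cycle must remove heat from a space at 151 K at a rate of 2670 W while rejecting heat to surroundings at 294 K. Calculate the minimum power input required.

Ẇ_in ≈ 2530 W

COP_R = T_C/(T_H − T_C) = 151.00/143.00 = 1.0559.
W = Q_C/COP_R = 2670/1.0559 = 2530 W.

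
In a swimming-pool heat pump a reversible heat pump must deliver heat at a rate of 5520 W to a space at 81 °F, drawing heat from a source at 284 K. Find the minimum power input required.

T_H = 81 °F → (81 − 32) × 5/9 = 27.22 °C = 300.37 K.
The Carnot heat-pump COP is COP_HP = T_H/(T_H − T_C) = 300.37/16.37 = 18.3465.
W = Q_H/COP_HP = 5520/18.3465 = 301 W.

Ẇ_in ≈ 301 W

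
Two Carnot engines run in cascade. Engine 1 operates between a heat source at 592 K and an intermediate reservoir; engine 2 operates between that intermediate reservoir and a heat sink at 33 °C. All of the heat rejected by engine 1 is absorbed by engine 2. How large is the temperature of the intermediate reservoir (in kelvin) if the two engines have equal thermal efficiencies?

T_m ≈ 426 K

T_C = 33 °C → 33 + 273.15 = 306.15 K.
Equal efficiencies require 1 − T_m/T_H = 1 − T_C/T_m, i.e. T_m/T_H = T_C/T_m, so T_m = √(T_H·T_C) = √(592.00 × 306.15) = 426 K.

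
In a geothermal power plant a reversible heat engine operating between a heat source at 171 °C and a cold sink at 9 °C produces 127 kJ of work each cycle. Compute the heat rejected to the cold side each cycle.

Q_C ≈ 221 kJ

T_H = 171 °C → 171 + 273.15 = 444.15 K.
T_C = 9 °C → 9 + 273.15 = 282.15 K.
For a reversible engine, η = 1 − T_C/T_H = 1 − 282.15/444.15 = 0.3647.
Since Q_C/Q_H = T_C/T_H and Q_H = W/η, Q_C = W·T_C/(T_H − T_C) = 127 × 282.15/162.00 = 221 kJ.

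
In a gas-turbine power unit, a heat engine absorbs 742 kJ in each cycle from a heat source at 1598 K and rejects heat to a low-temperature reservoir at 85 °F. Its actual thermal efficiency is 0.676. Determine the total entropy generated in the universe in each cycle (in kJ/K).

ΔS_univ ≈ 0.3302 kJ/K

T_C = 85 °F → (85 − 32) × 5/9 = 29.44 °C = 302.59 K.
W = η·Q_H = 0.676 × 742 = 501.6 kJ, so Q_C = Q_H − W = 240.4 kJ.
Entropy balance on the reservoirs: −Q_H/T_H = -0.4643 kJ/K, +Q_C/T_C = 0.7945 kJ/K.
ΔS_univ = −Q_H/T_H + Q_C/T_C = 0.3302 kJ/K (> 0, since η = 0.676 < η_Carnot = 0.811).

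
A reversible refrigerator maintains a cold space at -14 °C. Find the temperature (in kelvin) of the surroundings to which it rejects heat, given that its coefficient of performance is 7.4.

T_C = -14 °C → -14 + 273.15 = 259.15 K.
COP_R = T_C/(T_H − T_C) ⇒ T_H = T_C·(1 + 1/COP_R) = 259.15 × (1 + 1/7.4) = 294 K.

T_H ≈ 294 K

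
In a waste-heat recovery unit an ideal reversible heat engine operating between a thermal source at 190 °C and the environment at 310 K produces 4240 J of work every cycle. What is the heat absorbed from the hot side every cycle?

T_H = 190 °C → 190 + 273.15 = 463.15 K.
The Carnot efficiency is η = 1 − T_C/T_H = 1 − 310.00/463.15 = 0.3307.
Q_H = W/η = 4240/0.3307 = 12800 J.

Q_H ≈ 12800 J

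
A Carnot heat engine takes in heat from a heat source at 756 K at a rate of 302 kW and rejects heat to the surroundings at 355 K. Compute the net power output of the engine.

The Carnot efficiency is η = 1 − T_C/T_H = 1 − 355.00/756.00 = 0.5304.
W = η·Q_H = 0.5304 × 302 = 160.2 kW.

Ẇ ≈ 160.2 kW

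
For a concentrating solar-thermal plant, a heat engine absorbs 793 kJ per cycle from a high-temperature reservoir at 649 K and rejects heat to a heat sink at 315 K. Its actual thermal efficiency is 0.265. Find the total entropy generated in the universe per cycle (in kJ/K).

W = η·Q_H = 0.265 × 793 = 210.1 kJ, so Q_C = Q_H − W = 582.9 kJ.
Reservoir entropy changes: ΔS_H = −Q_H/T_H = −793/649.00 = -1.222 kJ/K and ΔS_C = +Q_C/T_C = 582.9/315.00 = 1.850 kJ/K.
ΔS_univ = −Q_H/T_H + Q_C/T_C = 0.628 kJ/K (> 0, since η = 0.265 < η_Carnot = 0.515).

ΔS_univ ≈ 0.628 kJ/K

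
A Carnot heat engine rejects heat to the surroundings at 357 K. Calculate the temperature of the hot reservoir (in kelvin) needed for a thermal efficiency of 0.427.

T_H ≈ 623 K

From η = 1 − T_C/T_H, solving for T_H gives T_H = T_C/(1 − η) = 357.00/(1 − 0.427) = 623 K.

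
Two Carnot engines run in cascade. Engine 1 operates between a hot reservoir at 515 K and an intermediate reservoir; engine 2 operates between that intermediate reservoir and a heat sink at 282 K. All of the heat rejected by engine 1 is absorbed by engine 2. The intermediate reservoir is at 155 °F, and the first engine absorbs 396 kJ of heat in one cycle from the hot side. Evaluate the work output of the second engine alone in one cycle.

W₂ ≈ 45.7 kJ

T_m = 155 °F → (155 − 32) × 5/9 = 68.33 °C = 341.48 K.
Heat entering the second stage: Q_m = Q_H·(T_m/T_H) = 396 × 341.48/515.00 = 263 kJ.
Second-stage efficiency η₂ = 1 − T_C/T_m = 1 − 282.00/341.48 = 0.1742, so W₂ = η₂·Q_m = 45.7 kJ.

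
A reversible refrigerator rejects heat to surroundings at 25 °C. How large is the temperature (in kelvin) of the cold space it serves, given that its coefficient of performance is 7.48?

T_C ≈ 263 K

T_H = 25 °C → 25 + 273.15 = 298.15 K.
COP_R = T_C/(T_H − T_C) ⇒ T_C = T_H·COP_R/(1 + COP_R) = 298.15 × 7.48/(1 + 7.48) = 263 K.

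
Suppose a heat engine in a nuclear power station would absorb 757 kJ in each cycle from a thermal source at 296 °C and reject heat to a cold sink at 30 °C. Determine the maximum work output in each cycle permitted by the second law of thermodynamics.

T_H = 296 °C → 296 + 273.15 = 569.15 K.
T_C = 30 °C → 30 + 273.15 = 303.15 K.
No engine can exceed the Carnot limit: η_max = 1 − T_C/T_H = 1 − 303.15/569.15 = 0.4674.
W_max = η_max · Q_H = 0.4674 × 757 = 354 kJ.

W_max ≈ 354 kJ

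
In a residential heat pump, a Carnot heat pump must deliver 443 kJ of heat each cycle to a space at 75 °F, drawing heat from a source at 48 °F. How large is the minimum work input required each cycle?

T_H = 75 °F → (75 − 32) × 5/9 = 23.89 °C = 297.04 K.
T_C = 48 °F → (48 − 32) × 5/9 = 8.89 °C = 282.04 K.
The Carnot heat-pump COP is COP_HP = T_H/(T_H − T_C) = 297.04/15.00 = 19.8026.
W = Q_H/COP_HP = 443/19.8026 = 22.37 kJ.

W_in ≈ 22.37 kJ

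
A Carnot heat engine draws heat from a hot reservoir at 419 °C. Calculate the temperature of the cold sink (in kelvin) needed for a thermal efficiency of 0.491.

T_H = 419 °C → 419 + 273.15 = 692.15 K.
From η = 1 − T_C/T_H, T_C = T_H·(1 − η) = 692.15 × (1 − 0.491) = 352 K.

T_C ≈ 352 K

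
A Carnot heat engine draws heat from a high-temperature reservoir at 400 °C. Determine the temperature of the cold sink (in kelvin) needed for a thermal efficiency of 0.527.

T_H = 400 °C → 400 + 273.15 = 673.15 K.
From η = 1 − T_C/T_H, T_C = T_H·(1 − η) = 673.15 × (1 − 0.527) = 318 K.

T_C ≈ 318 K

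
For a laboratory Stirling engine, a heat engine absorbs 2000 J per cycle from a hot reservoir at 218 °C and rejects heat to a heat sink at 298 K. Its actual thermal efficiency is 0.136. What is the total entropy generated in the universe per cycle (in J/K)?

ΔS_univ ≈ 1.73 J/K

T_H = 218 °C → 218 + 273.15 = 491.15 K.
W = η·Q_H = 0.136 × 2000 = 272.0 J, so Q_C = Q_H − W = 1728 J.
Reservoir entropy changes: ΔS_H = −Q_H/T_H = −2000/491.15 = -4.072 J/K and ΔS_C = +Q_C/T_C = 1728/298.00 = 5.799 J/K.
ΔS_univ = −Q_H/T_H + Q_C/T_C = 1.73 J/K (> 0, since η = 0.136 < η_Carnot = 0.393).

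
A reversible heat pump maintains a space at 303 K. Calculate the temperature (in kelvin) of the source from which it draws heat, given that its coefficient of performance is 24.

COP_HP = T_H/(T_H − T_C) ⇒ T_C = T_H·(COP_HP − 1)/COP_HP = 303.00 × (24 − 1)/24 = 290.4 K.

T_C ≈ 290.4 K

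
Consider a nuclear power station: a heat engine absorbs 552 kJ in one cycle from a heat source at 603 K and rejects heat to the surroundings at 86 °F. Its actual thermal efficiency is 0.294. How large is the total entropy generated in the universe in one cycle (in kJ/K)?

ΔS_univ ≈ 0.3701 kJ/K

T_C = 86 °F → (86 − 32) × 5/9 = 30.00 °C = 303.15 K.
W = η·Q_H = 0.294 × 552 = 162.3 kJ, so Q_C = Q_H − W = 389.7 kJ.
Reservoir entropy changes: ΔS_H = −Q_H/T_H = −552/603.00 = -0.9154 kJ/K and ΔS_C = +Q_C/T_C = 389.7/303.15 = 1.286 kJ/K.
ΔS_univ = −Q_H/T_H + Q_C/T_C = 0.3701 kJ/K (> 0, since η = 0.294 < η_Carnot = 0.497).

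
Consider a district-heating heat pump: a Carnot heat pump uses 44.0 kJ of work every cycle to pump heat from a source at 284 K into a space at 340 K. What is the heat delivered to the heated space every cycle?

COP_HP = T_H/(T_H − T_C) = 340.00/56.00 = 6.0714.
Q_H = COP_HP · W = 6.0714 × 44.0 = 267.1 kJ.

Q_H ≈ 267.1 kJ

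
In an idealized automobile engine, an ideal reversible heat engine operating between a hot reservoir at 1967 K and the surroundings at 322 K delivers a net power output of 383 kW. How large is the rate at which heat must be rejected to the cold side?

Carnot efficiency: η = 1 − T_C/T_H = 1 − 322.00/1967.00 = 0.8363.
Since Q_C/Q_H = T_C/T_H and Q_H = W/η, Q_C = W·T_C/(T_H − T_C) = 383 × 322.00/1645.00 = 74.97 kW.

Q̇_C ≈ 74.97 kW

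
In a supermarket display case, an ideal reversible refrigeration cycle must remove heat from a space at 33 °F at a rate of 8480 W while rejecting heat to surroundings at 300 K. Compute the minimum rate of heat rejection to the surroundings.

Q̇_H ≈ 9295 W

T_C = 33 °F → (33 − 32) × 5/9 = 0.56 °C = 273.71 K.
For a reversible cycle Q_H/Q_C = T_H/T_C, so Q_H = Q_C·T_H/T_C = 8480 × 300.00/273.71 = 9295 W.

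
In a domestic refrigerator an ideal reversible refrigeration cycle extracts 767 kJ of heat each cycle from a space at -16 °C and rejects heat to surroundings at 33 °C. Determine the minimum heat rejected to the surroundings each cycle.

Q_H ≈ 913.2 kJ

T_H = 33 °C → 33 + 273.15 = 306.15 K.
T_C = -16 °C → -16 + 273.15 = 257.15 K.
For a reversible cycle Q_H/Q_C = T_H/T_C, so Q_H = Q_C·T_H/T_C = 767 × 306.15/257.15 = 913.2 kJ.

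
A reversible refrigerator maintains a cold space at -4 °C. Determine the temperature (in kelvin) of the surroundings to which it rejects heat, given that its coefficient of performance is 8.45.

T_C = -4 °C → -4 + 273.15 = 269.15 K.
COP_R = T_C/(T_H − T_C) ⇒ T_H = T_C·(1 + 1/COP_R) = 269.15 × (1 + 1/8.45) = 301 K.

T_H ≈ 301 K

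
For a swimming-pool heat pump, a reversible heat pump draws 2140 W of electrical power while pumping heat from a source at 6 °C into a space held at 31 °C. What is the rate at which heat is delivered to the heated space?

Q̇_H ≈ 26040 W

T_H = 31 °C → 31 + 273.15 = 304.15 K.
T_C = 6 °C → 6 + 273.15 = 279.15 K.
COP_HP = T_H/(T_H − T_C) = 304.15/25.00 = 12.1660.
Q_H = COP_HP · W = 12.1660 × 2140 = 26040 W.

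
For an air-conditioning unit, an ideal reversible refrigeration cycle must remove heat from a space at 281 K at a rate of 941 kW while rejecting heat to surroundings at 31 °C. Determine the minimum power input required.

Ẇ_in ≈ 77.52 kW

T_H = 31 °C → 31 + 273.15 = 304.15 K.
COP_R = T_C/(T_H − T_C) = 281.00/23.15 = 12.1382.
W = Q_C/COP_R = 941/12.1382 = 77.52 kW.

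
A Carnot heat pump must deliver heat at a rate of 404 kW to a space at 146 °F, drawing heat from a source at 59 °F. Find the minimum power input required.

T_H = 146 °F → (146 − 32) × 5/9 = 63.33 °C = 336.48 K.
T_C = 59 °F → (59 − 32) × 5/9 = 15.00 °C = 288.15 K.
The Carnot heat-pump COP is COP_HP = T_H/(T_H − T_C) = 336.48/48.33 = 6.9617.
W = Q_H/COP_HP = 404/6.9617 = 58.0 kW.

Ẇ_in ≈ 58.0 kW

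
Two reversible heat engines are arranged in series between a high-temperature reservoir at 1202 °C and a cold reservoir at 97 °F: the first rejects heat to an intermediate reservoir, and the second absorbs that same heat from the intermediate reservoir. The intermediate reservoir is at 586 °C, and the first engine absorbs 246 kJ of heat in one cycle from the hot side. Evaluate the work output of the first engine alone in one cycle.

T_H = 1202 °C → 1202 + 273.15 = 1475.15 K.
T_C = 97 °F → (97 − 32) × 5/9 = 36.11 °C = 309.26 K.
T_m = 586 °C → 586 + 273.15 = 859.15 K.
First-stage efficiency η₁ = 1 − T_m/T_H = 1 − 859.15/1475.15 = 0.4176.
W₁ = η₁·Q_H = 0.4176 × 246 = 103 kJ.

W₁ ≈ 103 kJ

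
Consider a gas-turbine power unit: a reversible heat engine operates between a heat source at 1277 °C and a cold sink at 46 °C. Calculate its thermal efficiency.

η ≈ 0.794

T_H = 1277 °C → 1277 + 273.15 = 1550.15 K.
T_C = 46 °C → 46 + 273.15 = 319.15 K.
Since the cycle is reversible, η = 1 − T_C/T_H = 1 − 319.15/1550.15 = 0.794.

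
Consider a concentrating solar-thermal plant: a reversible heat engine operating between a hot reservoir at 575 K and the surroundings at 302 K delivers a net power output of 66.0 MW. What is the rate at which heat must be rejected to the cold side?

Q̇_C ≈ 73.0 MW

Since the cycle is reversible, η = 1 − T_C/T_H = 1 − 302.00/575.00 = 0.4748.
Since Q_C/Q_H = T_C/T_H and Q_H = W/η, Q_C = W·T_C/(T_H − T_C) = 66.0 × 302.00/273.00 = 73.0 MW.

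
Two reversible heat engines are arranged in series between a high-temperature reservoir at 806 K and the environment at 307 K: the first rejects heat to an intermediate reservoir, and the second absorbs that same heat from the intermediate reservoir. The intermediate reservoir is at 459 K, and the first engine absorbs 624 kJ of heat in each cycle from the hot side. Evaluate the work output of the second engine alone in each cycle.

W₂ ≈ 118 kJ

Heat entering the second stage: Q_m = Q_H·(T_m/T_H) = 624 × 459.00/806.00 = 355 kJ.
Second-stage efficiency η₂ = 1 − T_C/T_m = 1 − 307.00/459.00 = 0.3312, so W₂ = η₂·Q_m = 118 kJ.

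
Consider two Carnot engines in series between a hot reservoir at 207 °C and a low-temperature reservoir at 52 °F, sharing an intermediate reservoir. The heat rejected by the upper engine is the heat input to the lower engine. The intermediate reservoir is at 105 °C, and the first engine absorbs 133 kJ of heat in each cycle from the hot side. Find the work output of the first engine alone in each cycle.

T_H = 207 °C → 207 + 273.15 = 480.15 K.
T_C = 52 °F → (52 − 32) × 5/9 = 11.11 °C = 284.26 K.
T_m = 105 °C → 105 + 273.15 = 378.15 K.
First-stage efficiency η₁ = 1 − T_m/T_H = 1 − 378.15/480.15 = 0.2124.
W₁ = η₁·Q_H = 0.2124 × 133 = 28.3 kJ.

W₁ ≈ 28.3 kJ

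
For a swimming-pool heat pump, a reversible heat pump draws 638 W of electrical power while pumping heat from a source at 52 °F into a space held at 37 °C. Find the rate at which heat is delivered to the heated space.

Q̇_H ≈ 7643 W

T_H = 37 °C → 37 + 273.15 = 310.15 K.
T_C = 52 °F → (52 − 32) × 5/9 = 11.11 °C = 284.26 K.
Reversible heating COP: COP_HP = T_H/(T_H − T_C) = 310.15/25.89 = 11.9800.
Q_H = COP_HP · W = 11.9800 × 638 = 7643 W.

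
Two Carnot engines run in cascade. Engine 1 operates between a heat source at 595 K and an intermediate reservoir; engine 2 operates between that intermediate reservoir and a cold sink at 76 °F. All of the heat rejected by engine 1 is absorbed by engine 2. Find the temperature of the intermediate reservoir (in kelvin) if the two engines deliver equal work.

T_C = 76 °F → (76 − 32) × 5/9 = 24.44 °C = 297.59 K.
For reversible stages Q_m = Q_H·(T_m/T_H). Setting W₁ = Q_H(1 − T_m/T_H) equal to W₂ = Q_m(1 − T_C/T_m) = Q_H·(T_m − T_C)/T_H gives T_H − T_m = T_m − T_C, so T_m = (T_H + T_C)/2 = (595.00 + 297.59)/2 = 446 K.

T_m ≈ 446 K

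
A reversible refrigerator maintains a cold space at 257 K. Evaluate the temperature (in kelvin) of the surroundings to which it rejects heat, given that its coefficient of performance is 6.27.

T_H ≈ 298 K

COP_R = T_C/(T_H − T_C) ⇒ T_H = T_C·(1 + 1/COP_R) = 257.00 × (1 + 1/6.27) = 298 K.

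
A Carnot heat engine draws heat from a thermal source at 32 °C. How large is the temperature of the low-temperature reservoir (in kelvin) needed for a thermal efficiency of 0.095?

T_H = 32 °C → 32 + 273.15 = 305.15 K.
From η = 1 − T_C/T_H, T_C = T_H·(1 − η) = 305.15 × (1 − 0.095) = 276 K.

T_C ≈ 276 K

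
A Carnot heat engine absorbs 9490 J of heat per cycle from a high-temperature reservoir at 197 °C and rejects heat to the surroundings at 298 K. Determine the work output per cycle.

T_H = 197 °C → 197 + 273.15 = 470.15 K.
η_rev = 1 − T_C/T_H = 1 − 298.00/470.15 = 0.3662.
W = η·Q_H = 0.3662 × 9490 = 3475 J.

W ≈ 3475 J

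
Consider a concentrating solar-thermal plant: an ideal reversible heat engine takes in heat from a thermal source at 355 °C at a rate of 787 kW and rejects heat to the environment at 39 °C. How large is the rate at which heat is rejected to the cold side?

Q̇_C ≈ 391 kW

T_H = 355 °C → 355 + 273.15 = 628.15 K.
T_C = 39 °C → 39 + 273.15 = 312.15 K.
For a reversible engine, η = 1 − T_C/T_H = 1 − 312.15/628.15 = 0.5031.
For a reversible cycle Q_C/Q_H = T_C/T_H, so Q_C = 787 × 312.15/628.15 = 391 kW.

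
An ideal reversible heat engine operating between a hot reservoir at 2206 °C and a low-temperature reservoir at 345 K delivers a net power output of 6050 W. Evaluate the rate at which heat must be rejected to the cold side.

T_H = 2206 °C → 2206 + 273.15 = 2479.15 K.
Since the cycle is reversible, η = 1 − T_C/T_H = 1 − 345.00/2479.15 = 0.8608.
Since Q_C/Q_H = T_C/T_H and Q_H = W/η, Q_C = W·T_C/(T_H − T_C) = 6050 × 345.00/2134.15 = 978.0 W.

Q̇_C ≈ 978.0 W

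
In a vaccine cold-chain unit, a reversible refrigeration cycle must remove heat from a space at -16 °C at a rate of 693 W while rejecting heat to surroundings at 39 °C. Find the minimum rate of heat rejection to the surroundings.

Q̇_H ≈ 841 W

T_H = 39 °C → 39 + 273.15 = 312.15 K.
T_C = -16 °C → -16 + 273.15 = 257.15 K.
For a reversible cycle Q_H/Q_C = T_H/T_C, so Q_H = Q_C·T_H/T_C = 693 × 312.15/257.15 = 841 W.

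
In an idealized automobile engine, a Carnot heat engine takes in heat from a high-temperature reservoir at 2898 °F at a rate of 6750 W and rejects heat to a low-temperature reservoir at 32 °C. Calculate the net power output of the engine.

Ẇ ≈ 5646 W

T_H = 2898 °F → (2898 − 32) × 5/9 = 1592.22 °C = 1865.37 K.
T_C = 32 °C → 32 + 273.15 = 305.15 K.
For a reversible engine, η = 1 − T_C/T_H = 1 − 305.15/1865.37 = 0.8364.
W = η·Q_H = 0.8364 × 6750 = 5646 W.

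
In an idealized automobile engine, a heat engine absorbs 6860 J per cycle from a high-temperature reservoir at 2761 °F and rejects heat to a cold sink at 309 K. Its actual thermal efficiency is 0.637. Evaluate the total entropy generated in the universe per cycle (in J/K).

ΔS_univ ≈ 4.225 J/K

T_H = 2761 °F → (2761 − 32) × 5/9 = 1516.11 °C = 1789.26 K.
W = η·Q_H = 0.637 × 6860 = 4370 J, so Q_C = Q_H − W = 2490 J.
Entropy balance on the reservoirs: −Q_H/T_H = -3.834 J/K, +Q_C/T_C = 8.059 J/K.
ΔS_univ = −Q_H/T_H + Q_C/T_C = 4.225 J/K (> 0, since η = 0.637 < η_Carnot = 0.827).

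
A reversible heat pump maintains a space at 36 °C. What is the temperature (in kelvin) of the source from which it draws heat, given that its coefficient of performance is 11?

T_C ≈ 281 K

T_H = 36 °C → 36 + 273.15 = 309.15 K.
COP_HP = T_H/(T_H − T_C) ⇒ T_C = T_H·(COP_HP − 1)/COP_HP = 309.15 × (11 − 1)/11 = 281 K.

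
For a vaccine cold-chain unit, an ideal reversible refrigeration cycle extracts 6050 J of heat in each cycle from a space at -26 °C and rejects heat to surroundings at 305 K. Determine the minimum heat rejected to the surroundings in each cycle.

Q_H ≈ 7470 J

T_C = -26 °C → -26 + 273.15 = 247.15 K.
For a reversible cycle Q_H/Q_C = T_H/T_C, so Q_H = Q_C·T_H/T_C = 6050 × 305.00/247.15 = 7470 J.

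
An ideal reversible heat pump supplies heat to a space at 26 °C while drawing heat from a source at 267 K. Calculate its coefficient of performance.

T_H = 26 °C → 26 + 273.15 = 299.15 K.
The Carnot heat-pump COP is COP_HP = T_H/(T_H − T_C) = 299.15/(299.15 − 267.00) = 9.30.

COP_HP ≈ 9.30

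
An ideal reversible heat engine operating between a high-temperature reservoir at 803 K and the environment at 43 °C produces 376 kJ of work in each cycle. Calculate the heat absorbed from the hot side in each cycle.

T_C = 43 °C → 43 + 273.15 = 316.15 K.
For a reversible engine, η = 1 − T_C/T_H = 1 − 316.15/803.00 = 0.6063.
Q_H = W/η = 376/0.6063 = 620 kJ.

Q_H ≈ 620 kJ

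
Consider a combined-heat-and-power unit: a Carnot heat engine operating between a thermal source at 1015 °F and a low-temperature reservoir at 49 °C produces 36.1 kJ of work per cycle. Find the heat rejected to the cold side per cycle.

Q_C ≈ 23.39 kJ

T_H = 1015 °F → (1015 − 32) × 5/9 = 546.11 °C = 819.26 K.
T_C = 49 °C → 49 + 273.15 = 322.15 K.
Carnot efficiency: η = 1 − T_C/T_H = 1 − 322.15/819.26 = 0.6068.
Since Q_C/Q_H = T_C/T_H and Q_H = W/η, Q_C = W·T_C/(T_H − T_C) = 36.1 × 322.15/497.11 = 23.39 kJ.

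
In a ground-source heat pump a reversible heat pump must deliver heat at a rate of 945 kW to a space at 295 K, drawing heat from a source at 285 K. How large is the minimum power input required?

Ẇ_in ≈ 32.0 kW

For a reversible heat pump, COP_HP = T_H/(T_H − T_C) = 295.00/10.00 = 29.5000.
W = Q_H/COP_HP = 945/29.5000 = 32.0 kW.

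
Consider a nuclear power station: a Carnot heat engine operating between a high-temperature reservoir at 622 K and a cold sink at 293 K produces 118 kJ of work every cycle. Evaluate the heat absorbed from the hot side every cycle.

η_rev = 1 − T_C/T_H = 1 − 293.00/622.00 = 0.5289.
Q_H = W/η = 118/0.5289 = 223 kJ.

Q_H ≈ 223 kJ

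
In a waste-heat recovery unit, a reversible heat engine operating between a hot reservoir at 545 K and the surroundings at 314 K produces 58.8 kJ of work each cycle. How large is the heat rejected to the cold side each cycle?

Q_C ≈ 79.9 kJ

For a reversible engine, η = 1 − T_C/T_H = 1 − 314.00/545.00 = 0.4239.
Since Q_C/Q_H = T_C/T_H and Q_H = W/η, Q_C = W·T_C/(T_H − T_C) = 58.8 × 314.00/231.00 = 79.9 kJ.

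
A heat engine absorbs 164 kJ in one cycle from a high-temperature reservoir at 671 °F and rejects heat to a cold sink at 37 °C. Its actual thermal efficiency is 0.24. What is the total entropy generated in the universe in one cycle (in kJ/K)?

ΔS_univ ≈ 0.1408 kJ/K

T_H = 671 °F → (671 − 32) × 5/9 = 355.00 °C = 628.15 K.
T_C = 37 °C → 37 + 273.15 = 310.15 K.
W = η·Q_H = 0.24 × 164 = 39.36 kJ, so Q_C = Q_H − W = 124.6 kJ.
Reservoir entropy changes: ΔS_H = −Q_H/T_H = −164/628.15 = -0.2611 kJ/K and ΔS_C = +Q_C/T_C = 124.6/310.15 = 0.4019 kJ/K.
ΔS_univ = −Q_H/T_H + Q_C/T_C = 0.1408 kJ/K (> 0, since η = 0.24 < η_Carnot = 0.506).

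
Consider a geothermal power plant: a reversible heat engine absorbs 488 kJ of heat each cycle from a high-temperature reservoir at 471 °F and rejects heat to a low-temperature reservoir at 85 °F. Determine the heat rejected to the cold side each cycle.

Q_C ≈ 286 kJ

T_H = 471 °F → (471 − 32) × 5/9 = 243.89 °C = 517.04 K.
T_C = 85 °F → (85 − 32) × 5/9 = 29.44 °C = 302.59 K.
The Carnot efficiency is η = 1 − T_C/T_H = 1 − 302.59/517.04 = 0.4148.
For a reversible cycle Q_C/Q_H = T_C/T_H, so Q_C = 488 × 302.59/517.04 = 286 kJ.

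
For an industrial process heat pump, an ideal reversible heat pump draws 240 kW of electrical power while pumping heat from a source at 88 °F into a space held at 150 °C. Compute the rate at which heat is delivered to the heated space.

Q̇_H ≈ 854.2 kW

T_H = 150 °C → 150 + 273.15 = 423.15 K.
T_C = 88 °F → (88 − 32) × 5/9 = 31.11 °C = 304.26 K.
COP_HP = T_H/(T_H − T_C) = 423.15/118.89 = 3.5592.
Q_H = COP_HP · W = 3.5592 × 240 = 854.2 kW.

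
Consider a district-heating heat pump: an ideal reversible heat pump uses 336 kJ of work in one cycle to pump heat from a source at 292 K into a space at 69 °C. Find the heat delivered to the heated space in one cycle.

T_H = 69 °C → 69 + 273.15 = 342.15 K.
COP_HP = T_H/(T_H − T_C) = 342.15/50.15 = 6.8225.
Q_H = COP_HP · W = 6.8225 × 336 = 2290 kJ.

Q_H ≈ 2290 kJ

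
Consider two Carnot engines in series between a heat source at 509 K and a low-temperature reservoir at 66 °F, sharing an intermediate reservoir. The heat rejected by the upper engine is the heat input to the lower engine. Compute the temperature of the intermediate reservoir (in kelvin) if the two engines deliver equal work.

T_C = 66 °F → (66 − 32) × 5/9 = 18.89 °C = 292.04 K.
For reversible stages Q_m = Q_H·(T_m/T_H). Setting W₁ = Q_H(1 − T_m/T_H) equal to W₂ = Q_m(1 − T_C/T_m) = Q_H·(T_m − T_C)/T_H gives T_H − T_m = T_m − T_C, so T_m = (T_H + T_C)/2 = (509.00 + 292.04)/2 = 401 K.

T_m ≈ 401 K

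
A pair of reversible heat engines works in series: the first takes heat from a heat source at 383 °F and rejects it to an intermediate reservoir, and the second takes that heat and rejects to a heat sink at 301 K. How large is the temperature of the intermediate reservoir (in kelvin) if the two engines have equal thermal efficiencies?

T_H = 383 °F → (383 − 32) × 5/9 = 195.00 °C = 468.15 K.
Equal efficiencies require 1 − T_m/T_H = 1 − T_C/T_m, i.e. T_m/T_H = T_C/T_m, so T_m = √(T_H·T_C) = √(468.15 × 301.00) = 375.4 K.

T_m ≈ 375.4 K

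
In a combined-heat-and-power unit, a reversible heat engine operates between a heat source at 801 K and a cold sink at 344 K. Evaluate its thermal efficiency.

η ≈ 0.571

The Carnot efficiency is η = 1 − T_C/T_H = 1 − 344.00/801.00 = 0.571.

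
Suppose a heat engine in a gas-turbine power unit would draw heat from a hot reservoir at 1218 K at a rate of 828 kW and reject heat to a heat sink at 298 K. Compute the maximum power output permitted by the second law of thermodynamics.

Ẇ_max ≈ 625 kW

The second-law ceiling is the Carnot efficiency, η_max = 1 − T_C/T_H = 1 − 298.00/1218.00 = 0.7553.
W_max = η_max · Q_H = 0.7553 × 828 = 625 kW.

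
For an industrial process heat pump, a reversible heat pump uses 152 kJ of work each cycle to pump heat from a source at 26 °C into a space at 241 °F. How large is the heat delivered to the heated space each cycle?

Q_H ≈ 657 kJ

T_H = 241 °F → (241 − 32) × 5/9 = 116.11 °C = 389.26 K.
T_C = 26 °C → 26 + 273.15 = 299.15 K.
The Carnot heat-pump COP is COP_HP = T_H/(T_H − T_C) = 389.26/90.11 = 4.3198.
Q_H = COP_HP · W = 4.3198 × 152 = 657 kJ.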